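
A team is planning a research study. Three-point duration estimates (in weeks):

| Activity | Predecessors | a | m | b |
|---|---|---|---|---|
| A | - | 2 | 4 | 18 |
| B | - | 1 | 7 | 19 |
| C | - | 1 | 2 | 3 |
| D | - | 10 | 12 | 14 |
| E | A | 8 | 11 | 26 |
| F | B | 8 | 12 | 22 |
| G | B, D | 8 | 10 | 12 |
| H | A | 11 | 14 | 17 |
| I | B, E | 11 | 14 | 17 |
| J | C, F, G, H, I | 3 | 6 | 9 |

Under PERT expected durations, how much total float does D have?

11 weeks

te_A = (2 + 4·4 + 18)/6 = 36/6 = 6
te_B = (1 + 4·7 + 19)/6 = 48/6 = 8
te_C = (1 + 4·2 + 3)/6 = 12/6 = 2
te_D = (10 + 4·12 + 14)/6 = 72/6 = 12
te_E = (8 + 4·11 + 26)/6 = 78/6 = 13
te_F = (8 + 4·12 + 22)/6 = 78/6 = 13
te_G = (8 + 4·10 + 12)/6 = 60/6 = 10
te_H = (11 + 4·14 + 17)/6 = 84/6 = 14
te_I = (11 + 4·14 + 17)/6 = 84/6 = 14
te_J = (3 + 4·6 + 9)/6 = 36/6 = 6

Forward pass:
ES_A = 0; EF_A = 6
ES_B = 0; EF_B = 8
ES_C = 0; EF_C = 2
ES_D = 0; EF_D = 12
ES_E = 6; EF_E = 6+13 = 19
ES_F = 8; EF_F = 8+13 = 21
ES_G = max(EF_B=8, EF_D=12) = 12; EF_G = 12+10 = 22
ES_H = 6; EF_H = 6+14 = 20
ES_I = max(EF_B=8, EF_E=19) = 19; EF_I = 19+14 = 33
ES_J = max(EF_C=2, EF_F=21, EF_G=22, EF_H=20, EF_I=33) = 33; EF_J = 33+6 = 39
Expected project duration μ = 39 weeks. Critical path: A → E → I → J.

Backward pass:
LF_J = 39; LS_J = 39−6 = 33
LF_I = LS_J = 33; LS_I = 33−14 = 19
LF_H = LS_J = 33; LS_H = 33−14 = 19
LF_G = LS_J = 33; LS_G = 33−10 = 23
LF_F = LS_J = 33; LS_F = 33−13 = 20
LF_E = LS_I = 19; LS_E = 19−13 = 6
LF_D = LS_G = 23; LS_D = 23−12 = 11
LF_C = LS_J = 33; LS_C = 33−2 = 31
LF_B = min(LS_F=20, LS_G=23, LS_I=19) = 19; LS_B = 19−8 = 11
LF_A = min(LS_E=6, LS_H=19) = 6; LS_A = 6−6 = 0
Slack_D = LS_D − ES_D = 11 − 0 = 11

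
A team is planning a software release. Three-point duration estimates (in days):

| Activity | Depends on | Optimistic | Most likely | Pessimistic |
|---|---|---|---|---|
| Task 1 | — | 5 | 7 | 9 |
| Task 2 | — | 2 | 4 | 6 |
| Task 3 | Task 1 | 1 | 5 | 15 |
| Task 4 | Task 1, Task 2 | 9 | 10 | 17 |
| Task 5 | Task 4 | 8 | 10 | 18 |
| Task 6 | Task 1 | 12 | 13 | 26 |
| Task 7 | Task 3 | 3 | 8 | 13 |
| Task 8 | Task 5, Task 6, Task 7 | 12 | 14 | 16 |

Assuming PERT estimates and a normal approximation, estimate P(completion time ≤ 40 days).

0.099

te_Task 1 = (5 + 4·7 + 9)/6 = 42/6 = 7; σ²_Task 1 = ((9−5)/6)² = 0.444
te_Task 2 = (2 + 4·4 + 6)/6 = 24/6 = 4; σ²_Task 2 = ((6−2)/6)² = 0.444
te_Task 3 = (1 + 4·5 + 15)/6 = 36/6 = 6; σ²_Task 3 = ((15−1)/6)² = 5.444
te_Task 4 = (9 + 4·10 + 17)/6 = 66/6 = 11; σ²_Task 4 = ((17−9)/6)² = 1.778
te_Task 5 = (8 + 4·10 + 18)/6 = 66/6 = 11; σ²_Task 5 = ((18−8)/6)² = 2.778
te_Task 6 = (12 + 4·13 + 26)/6 = 90/6 = 15; σ²_Task 6 = ((26−12)/6)² = 5.444
te_Task 7 = (3 + 4·8 + 13)/6 = 48/6 = 8; σ²_Task 7 = ((13−3)/6)² = 2.778
te_Task 8 = (12 + 4·14 + 16)/6 = 84/6 = 14; σ²_Task 8 = ((16−12)/6)² = 0.444

Forward pass:
ES_Task 1 = 0; EF_Task 1 = 7
ES_Task 2 = 0; EF_Task 2 = 4
ES_Task 3 = 7; EF_Task 3 = 7+6 = 13
ES_Task 4 = max(EF_Task 1=7, EF_Task 2=4) = 7; EF_Task 4 = 7+11 = 18
ES_Task 5 = 18; EF_Task 5 = 18+11 = 29
ES_Task 6 = 7; EF_Task 6 = 7+15 = 22
ES_Task 7 = 13; EF_Task 7 = 13+8 = 21
ES_Task 8 = max(EF_Task 5=29, EF_Task 6=22, EF_Task 7=21) = 29; EF_Task 8 = 29+14 = 43
Expected project duration μ = 43 days. Critical path: Task 1 → Task 4 → Task 5 → Task 8.

Variance along critical path = 0.444 + 1.778 + 2.778 + 0.444 = 5.444; σ = √5.444 = 2.333 days.
Z = (40 − 43) / 2.333 = -1.286
P(T ≤ 40) = Φ(-1.286) ≈ 0.099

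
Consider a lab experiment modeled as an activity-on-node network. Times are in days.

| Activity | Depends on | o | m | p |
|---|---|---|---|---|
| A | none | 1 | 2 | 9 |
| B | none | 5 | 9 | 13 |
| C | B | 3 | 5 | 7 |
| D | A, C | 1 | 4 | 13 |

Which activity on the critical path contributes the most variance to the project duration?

te_A = (1 + 4·2 + 9)/6 = 18/6 = 3; σ²_A = ((9−1)/6)² = 1.778
te_B = (5 + 4·9 + 13)/6 = 54/6 = 9; σ²_B = ((13−5)/6)² = 1.778
te_C = (3 + 4·5 + 7)/6 = 30/6 = 5; σ²_C = ((7−3)/6)² = 0.444
te_D = (1 + 4·4 + 13)/6 = 30/6 = 5; σ²_D = ((13−1)/6)² = 4.000

Forward pass:
ES_A = 0; EF_A = 3
ES_B = 0; EF_B = 9
ES_C = 9; EF_C = 9+5 = 14
ES_D = max(EF_A=3, EF_C=14) = 14; EF_D = 14+5 = 19
Expected project duration μ = 19 days. Critical path: B → C → D.

Variances on critical path: σ²_B=1.778, σ²_C=0.444, σ²_D=4.000.
Largest is σ²_D = 4.000.

D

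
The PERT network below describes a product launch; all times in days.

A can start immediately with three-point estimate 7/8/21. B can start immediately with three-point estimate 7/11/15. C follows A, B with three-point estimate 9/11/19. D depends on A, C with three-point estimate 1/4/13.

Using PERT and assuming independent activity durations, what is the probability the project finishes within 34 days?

0.980

te_A = (7 + 4·8 + 21)/6 = 60/6 = 10; σ²_A = ((21−7)/6)² = 5.444
te_B = (7 + 4·11 + 15)/6 = 66/6 = 11; σ²_B = ((15−7)/6)² = 1.778
te_C = (9 + 4·11 + 19)/6 = 72/6 = 12; σ²_C = ((19−9)/6)² = 2.778
te_D = (1 + 4·4 + 13)/6 = 30/6 = 5; σ²_D = ((13−1)/6)² = 4.000

Forward pass:
ES_A = 0; EF_A = 10
ES_B = 0; EF_B = 11
ES_C = max(EF_A=10, EF_B=11) = 11; EF_C = 11+12 = 23
ES_D = max(EF_A=10, EF_C=23) = 23; EF_D = 23+5 = 28
Expected project duration μ = 28 days. Critical path: B → C → D.

Variance along critical path = 1.778 + 2.778 + 4.000 = 8.556; σ = √8.556 = 2.925 days.
Z = (34 − 28) / 2.925 = 2.051
P(T ≤ 34) = Φ(2.051) ≈ 0.980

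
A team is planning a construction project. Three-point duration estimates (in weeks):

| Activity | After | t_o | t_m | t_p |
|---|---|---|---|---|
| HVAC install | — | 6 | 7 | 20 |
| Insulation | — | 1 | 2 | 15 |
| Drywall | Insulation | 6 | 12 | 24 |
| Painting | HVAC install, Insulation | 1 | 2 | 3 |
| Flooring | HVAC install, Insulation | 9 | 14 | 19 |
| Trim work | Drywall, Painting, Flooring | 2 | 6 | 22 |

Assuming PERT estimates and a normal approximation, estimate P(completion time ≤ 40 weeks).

0.980

te_HVAC install = (6 + 4·7 + 20)/6 = 54/6 = 9; σ²_HVAC install = ((20−6)/6)² = 5.444
te_Insulation = (1 + 4·2 + 15)/6 = 24/6 = 4; σ²_Insulation = ((15−1)/6)² = 5.444
te_Drywall = (6 + 4·12 + 24)/6 = 78/6 = 13; σ²_Drywall = ((24−6)/6)² = 9.000
te_Painting = (1 + 4·2 + 3)/6 = 12/6 = 2; σ²_Painting = ((3−1)/6)² = 0.111
te_Flooring = (9 + 4·14 + 19)/6 = 84/6 = 14; σ²_Flooring = ((19−9)/6)² = 2.778
te_Trim work = (2 + 4·6 + 22)/6 = 48/6 = 8; σ²_Trim work = ((22−2)/6)² = 11.111

Forward pass:
ES_HVAC install = 0; EF_HVAC install = 9
ES_Insulation = 0; EF_Insulation = 4
ES_Drywall = 4; EF_Drywall = 4+13 = 17
ES_Painting = max(EF_HVAC install=9, EF_Insulation=4) = 9; EF_Painting = 9+2 = 11
ES_Flooring = max(EF_HVAC install=9, EF_Insulation=4) = 9; EF_Flooring = 9+14 = 23
ES_Trim work = max(EF_Drywall=17, EF_Painting=11, EF_Flooring=23) = 23; EF_Trim work = 23+8 = 31
Expected project duration μ = 31 weeks. Critical path: HVAC install → Flooring → Trim work.

Variance along critical path = 5.444 + 2.778 + 11.111 = 19.333; σ = √19.333 = 4.397 weeks.
Z = (40 − 31) / 4.397 = 2.047
P(T ≤ 40) = Φ(2.047) ≈ 0.980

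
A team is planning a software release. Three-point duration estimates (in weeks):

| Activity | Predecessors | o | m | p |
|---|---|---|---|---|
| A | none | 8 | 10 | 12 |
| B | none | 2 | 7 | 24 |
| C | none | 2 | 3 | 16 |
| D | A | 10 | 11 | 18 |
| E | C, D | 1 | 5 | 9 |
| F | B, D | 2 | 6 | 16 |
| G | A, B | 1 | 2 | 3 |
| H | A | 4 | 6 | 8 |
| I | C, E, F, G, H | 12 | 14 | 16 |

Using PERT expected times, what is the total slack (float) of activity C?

te_A = (8 + 4·10 + 12)/6 = 60/6 = 10
te_B = (2 + 4·7 + 24)/6 = 54/6 = 9
te_C = (2 + 4·3 + 16)/6 = 30/6 = 5
te_D = (10 + 4·11 + 18)/6 = 72/6 = 12
te_E = (1 + 4·5 + 9)/6 = 30/6 = 5
te_F = (2 + 4·6 + 16)/6 = 42/6 = 7
te_G = (1 + 4·2 + 3)/6 = 12/6 = 2
te_H = (4 + 4·6 + 8)/6 = 36/6 = 6
te_I = (12 + 4·14 + 16)/6 = 84/6 = 14

Forward pass:
ES_A = 0; EF_A = 10
ES_B = 0; EF_B = 9
ES_C = 0; EF_C = 5
ES_D = 10; EF_D = 10+12 = 22
ES_E = max(EF_C=5, EF_D=22) = 22; EF_E = 22+5 = 27
ES_F = max(EF_B=9, EF_D=22) = 22; EF_F = 22+7 = 29
ES_G = max(EF_A=10, EF_B=9) = 10; EF_G = 10+2 = 12
ES_H = 10; EF_H = 10+6 = 16
ES_I = max(EF_C=5, EF_E=27, EF_F=29, EF_G=12, EF_H=16) = 29; EF_I = 29+14 = 43
Expected project duration μ = 43 weeks. Critical path: A → D → F → I.

Backward pass:
LF_I = 43; LS_I = 43−14 = 29
LF_H = LS_I = 29; LS_H = 29−6 = 23
LF_G = LS_I = 29; LS_G = 29−2 = 27
LF_F = LS_I = 29; LS_F = 29−7 = 22
LF_E = LS_I = 29; LS_E = 29−5 = 24
LF_D = min(LS_E=24, LS_F=22) = 22; LS_D = 22−12 = 10
LF_C = min(LS_E=24, LS_I=29) = 24; LS_C = 24−5 = 19
LF_B = min(LS_F=22, LS_G=27) = 22; LS_B = 22−9 = 13
LF_A = min(LS_D=10, LS_G=27, LS_H=23) = 10; LS_A = 10−10 = 0
Slack_C = LS_C − ES_C = 19 − 0 = 19

19 weeks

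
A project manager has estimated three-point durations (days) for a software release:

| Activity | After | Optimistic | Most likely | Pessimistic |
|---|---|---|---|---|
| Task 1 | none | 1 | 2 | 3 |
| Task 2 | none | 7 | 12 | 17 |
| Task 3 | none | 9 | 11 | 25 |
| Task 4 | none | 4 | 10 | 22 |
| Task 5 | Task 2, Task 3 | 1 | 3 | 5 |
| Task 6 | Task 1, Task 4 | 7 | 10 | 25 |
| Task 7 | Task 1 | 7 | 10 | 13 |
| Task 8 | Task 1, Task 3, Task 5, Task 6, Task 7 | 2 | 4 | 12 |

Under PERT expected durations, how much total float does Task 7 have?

11 days

te_Task 1 = (1 + 4·2 + 3)/6 = 12/6 = 2
te_Task 2 = (7 + 4·12 + 17)/6 = 72/6 = 12
te_Task 3 = (9 + 4·11 + 25)/6 = 78/6 = 13
te_Task 4 = (4 + 4·10 + 22)/6 = 66/6 = 11
te_Task 5 = (1 + 4·3 + 5)/6 = 18/6 = 3
te_Task 6 = (7 + 4·10 + 25)/6 = 72/6 = 12
te_Task 7 = (7 + 4·10 + 13)/6 = 60/6 = 10
te_Task 8 = (2 + 4·4 + 12)/6 = 30/6 = 5

Forward pass:
ES_Task 1 = 0; EF_Task 1 = 2
ES_Task 2 = 0; EF_Task 2 = 12
ES_Task 3 = 0; EF_Task 3 = 13
ES_Task 4 = 0; EF_Task 4 = 11
ES_Task 5 = max(EF_Task 2=12, EF_Task 3=13) = 13; EF_Task 5 = 13+3 = 16
ES_Task 6 = max(EF_Task 1=2, EF_Task 4=11) = 11; EF_Task 6 = 11+12 = 23
ES_Task 7 = 2; EF_Task 7 = 2+10 = 12
ES_Task 8 = max(EF_Task 1=2, EF_Task 3=13, EF_Task 5=16, EF_Task 6=23, EF_Task 7=12) = 23; EF_Task 8 = 23+5 = 28
Expected project duration μ = 28 days. Critical path: Task 4 → Task 6 → Task 8.

Backward pass:
LF_Task 8 = 28; LS_Task 8 = 28−5 = 23
LF_Task 7 = LS_Task 8 = 23; LS_Task 7 = 23−10 = 13
LF_Task 6 = LS_Task 8 = 23; LS_Task 6 = 23−12 = 11
LF_Task 5 = LS_Task 8 = 23; LS_Task 5 = 23−3 = 20
LF_Task 4 = LS_Task 6 = 11; LS_Task 4 = 11−11 = 0
LF_Task 3 = min(LS_Task 5=20, LS_Task 8=23) = 20; LS_Task 3 = 20−13 = 7
LF_Task 2 = LS_Task 5 = 20; LS_Task 2 = 20−12 = 8
LF_Task 1 = min(LS_Task 6=11, LS_Task 7=13, LS_Task 8=23) = 11; LS_Task 1 = 11−2 = 9
Slack_Task 7 = LS_Task 7 − ES_Task 7 = 13 − 2 = 11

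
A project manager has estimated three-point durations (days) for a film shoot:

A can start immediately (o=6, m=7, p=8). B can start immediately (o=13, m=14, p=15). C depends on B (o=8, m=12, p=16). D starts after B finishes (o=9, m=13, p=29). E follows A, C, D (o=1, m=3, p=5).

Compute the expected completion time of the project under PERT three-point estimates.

32 days

te_A = (6 + 4·7 + 8)/6 = 42/6 = 7
te_B = (13 + 4·14 + 15)/6 = 84/6 = 14
te_C = (8 + 4·12 + 16)/6 = 72/6 = 12
te_D = (9 + 4·13 + 29)/6 = 90/6 = 15
te_E = (1 + 4·3 + 5)/6 = 18/6 = 3

Forward pass:
ES_A = 0; EF_A = 7
ES_B = 0; EF_B = 14
ES_C = 14; EF_C = 14+12 = 26
ES_D = 14; EF_D = 14+15 = 29
ES_E = max(EF_A=7, EF_C=26, EF_D=29) = 29; EF_E = 29+3 = 32
Expected project duration μ = 32 days. Critical path: B → D → E.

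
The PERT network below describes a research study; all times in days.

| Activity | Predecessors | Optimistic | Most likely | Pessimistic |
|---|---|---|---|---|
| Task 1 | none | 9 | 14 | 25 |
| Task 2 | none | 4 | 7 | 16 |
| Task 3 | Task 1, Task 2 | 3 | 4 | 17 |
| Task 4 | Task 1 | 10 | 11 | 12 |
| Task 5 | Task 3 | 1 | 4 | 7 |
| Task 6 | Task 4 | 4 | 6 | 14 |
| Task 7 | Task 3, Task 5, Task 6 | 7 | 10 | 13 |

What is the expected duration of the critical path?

43 days

te_Task 1 = (9 + 4·14 + 25)/6 = 90/6 = 15
te_Task 2 = (4 + 4·7 + 16)/6 = 48/6 = 8
te_Task 3 = (3 + 4·4 + 17)/6 = 36/6 = 6
te_Task 4 = (10 + 4·11 + 12)/6 = 66/6 = 11
te_Task 5 = (1 + 4·4 + 7)/6 = 24/6 = 4
te_Task 6 = (4 + 4·6 + 14)/6 = 42/6 = 7
te_Task 7 = (7 + 4·10 + 13)/6 = 60/6 = 10

Forward pass:
ES_Task 1 = 0; EF_Task 1 = 15
ES_Task 2 = 0; EF_Task 2 = 8
ES_Task 3 = max(EF_Task 1=15, EF_Task 2=8) = 15; EF_Task 3 = 15+6 = 21
ES_Task 4 = 15; EF_Task 4 = 15+11 = 26
ES_Task 5 = 21; EF_Task 5 = 21+4 = 25
ES_Task 6 = 26; EF_Task 6 = 26+7 = 33
ES_Task 7 = max(EF_Task 3=21, EF_Task 5=25, EF_Task 6=33) = 33; EF_Task 7 = 33+10 = 43
Expected project duration μ = 43 days. Critical path: Task 1 → Task 4 → Task 6 → Task 7.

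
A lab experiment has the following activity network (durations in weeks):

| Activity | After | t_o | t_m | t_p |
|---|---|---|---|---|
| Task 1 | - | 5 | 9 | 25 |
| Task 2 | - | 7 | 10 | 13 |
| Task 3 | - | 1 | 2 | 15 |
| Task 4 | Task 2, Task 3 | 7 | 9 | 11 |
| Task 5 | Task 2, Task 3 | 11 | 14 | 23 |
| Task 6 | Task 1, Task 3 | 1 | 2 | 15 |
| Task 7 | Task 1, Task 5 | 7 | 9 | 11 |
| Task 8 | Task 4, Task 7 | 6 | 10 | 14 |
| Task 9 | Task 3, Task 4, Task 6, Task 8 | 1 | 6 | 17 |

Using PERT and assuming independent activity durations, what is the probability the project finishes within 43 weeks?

te_Task 1 = (5 + 4·9 + 25)/6 = 66/6 = 11; σ²_Task 1 = ((25−5)/6)² = 11.111
te_Task 2 = (7 + 4·10 + 13)/6 = 60/6 = 10; σ²_Task 2 = ((13−7)/6)² = 1.000
te_Task 3 = (1 + 4·2 + 15)/6 = 24/6 = 4; σ²_Task 3 = ((15−1)/6)² = 5.444
te_Task 4 = (7 + 4·9 + 11)/6 = 54/6 = 9; σ²_Task 4 = ((11−7)/6)² = 0.444
te_Task 5 = (11 + 4·14 + 23)/6 = 90/6 = 15; σ²_Task 5 = ((23−11)/6)² = 4.000
te_Task 6 = (1 + 4·2 + 15)/6 = 24/6 = 4; σ²_Task 6 = ((15−1)/6)² = 5.444
te_Task 7 = (7 + 4·9 + 11)/6 = 54/6 = 9; σ²_Task 7 = ((11−7)/6)² = 0.444
te_Task 8 = (6 + 4·10 + 14)/6 = 60/6 = 10; σ²_Task 8 = ((14−6)/6)² = 1.778
te_Task 9 = (1 + 4·6 + 17)/6 = 42/6 = 7; σ²_Task 9 = ((17−1)/6)² = 7.111

Forward pass:
ES_Task 1 = 0; EF_Task 1 = 11
ES_Task 2 = 0; EF_Task 2 = 10
ES_Task 3 = 0; EF_Task 3 = 4
ES_Task 4 = max(EF_Task 2=10, EF_Task 3=4) = 10; EF_Task 4 = 10+9 = 19
ES_Task 5 = max(EF_Task 2=10, EF_Task 3=4) = 10; EF_Task 5 = 10+15 = 25
ES_Task 6 = max(EF_Task 1=11, EF_Task 3=4) = 11; EF_Task 6 = 11+4 = 15
ES_Task 7 = max(EF_Task 1=11, EF_Task 5=25) = 25; EF_Task 7 = 25+9 = 34
ES_Task 8 = max(EF_Task 4=19, EF_Task 7=34) = 34; EF_Task 8 = 34+10 = 44
ES_Task 9 = max(EF_Task 3=4, EF_Task 4=19, EF_Task 6=15, EF_Task 8=44) = 44; EF_Task 9 = 44+7 = 51
Expected project duration μ = 51 weeks. Critical path: Task 2 → Task 5 → Task 7 → Task 8 → Task 9.

Variance along critical path = 1.000 + 4.000 + 0.444 + 1.778 + 7.111 = 14.333; σ = √14.333 = 3.786 weeks.
Z = (43 − 51) / 3.786 = -2.113
P(T ≤ 43) = Φ(-2.113) ≈ 0.017

0.017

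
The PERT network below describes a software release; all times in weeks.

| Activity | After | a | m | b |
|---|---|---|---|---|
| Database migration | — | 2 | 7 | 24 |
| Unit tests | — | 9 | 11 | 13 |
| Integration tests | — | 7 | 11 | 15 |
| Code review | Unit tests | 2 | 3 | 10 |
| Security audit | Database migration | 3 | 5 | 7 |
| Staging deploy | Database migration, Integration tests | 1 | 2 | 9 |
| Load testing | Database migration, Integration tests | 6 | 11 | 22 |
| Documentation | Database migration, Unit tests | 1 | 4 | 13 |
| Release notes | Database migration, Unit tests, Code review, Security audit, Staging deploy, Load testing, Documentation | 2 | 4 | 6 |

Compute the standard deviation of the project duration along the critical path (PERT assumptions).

3.06 weeks

te_Database migration = (2 + 4·7 + 24)/6 = 54/6 = 9; σ²_Database migration = ((24−2)/6)² = 13.444
te_Unit tests = (9 + 4·11 + 13)/6 = 66/6 = 11; σ²_Unit tests = ((13−9)/6)² = 0.444
te_Integration tests = (7 + 4·11 + 15)/6 = 66/6 = 11; σ²_Integration tests = ((15−7)/6)² = 1.778
te_Code review = (2 + 4·3 + 10)/6 = 24/6 = 4; σ²_Code review = ((10−2)/6)² = 1.778
te_Security audit = (3 + 4·5 + 7)/6 = 30/6 = 5; σ²_Security audit = ((7−3)/6)² = 0.444
te_Staging deploy = (1 + 4·2 + 9)/6 = 18/6 = 3; σ²_Staging deploy = ((9−1)/6)² = 1.778
te_Load testing = (6 + 4·11 + 22)/6 = 72/6 = 12; σ²_Load testing = ((22−6)/6)² = 7.111
te_Documentation = (1 + 4·4 + 13)/6 = 30/6 = 5; σ²_Documentation = ((13−1)/6)² = 4.000
te_Release notes = (2 + 4·4 + 6)/6 = 24/6 = 4; σ²_Release notes = ((6−2)/6)² = 0.444

Forward pass:
ES_Database migration = 0; EF_Database migration = 9
ES_Unit tests = 0; EF_Unit tests = 11
ES_Integration tests = 0; EF_Integration tests = 11
ES_Code review = 11; EF_Code review = 11+4 = 15
ES_Security audit = 9; EF_Security audit = 9+5 = 14
ES_Staging deploy = max(EF_Database migration=9, EF_Integration tests=11) = 11; EF_Staging deploy = 11+3 = 14
ES_Load testing = max(EF_Database migration=9, EF_Integration tests=11) = 11; EF_Load testing = 11+12 = 23
ES_Documentation = max(EF_Database migration=9, EF_Unit tests=11) = 11; EF_Documentation = 11+5 = 16
ES_Release notes = max(EF_Database migration=9, EF_Unit tests=11, EF_Code review=15, EF_Security audit=14, EF_Staging deploy=14, EF_Load testing=23, EF_Documentation=16) = 23; EF_Release notes = 23+4 = 27
Expected project duration μ = 27 weeks. Critical path: Integration tests → Load testing → Release notes.

Variance along critical path = 1.778 + 7.111 + 0.444 = 9.333
σ = √9.333 = 3.055 weeks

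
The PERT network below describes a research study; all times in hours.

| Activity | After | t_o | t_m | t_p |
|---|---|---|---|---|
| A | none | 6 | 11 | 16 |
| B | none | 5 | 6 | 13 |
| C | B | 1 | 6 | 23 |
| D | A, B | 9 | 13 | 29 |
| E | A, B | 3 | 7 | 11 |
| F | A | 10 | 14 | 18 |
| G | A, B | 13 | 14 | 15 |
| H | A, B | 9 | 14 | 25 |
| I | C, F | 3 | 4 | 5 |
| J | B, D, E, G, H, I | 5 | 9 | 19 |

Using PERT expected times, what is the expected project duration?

te_A = (6 + 4·11 + 16)/6 = 66/6 = 11
te_B = (5 + 4·6 + 13)/6 = 42/6 = 7
te_C = (1 + 4·6 + 23)/6 = 48/6 = 8
te_D = (9 + 4·13 + 29)/6 = 90/6 = 15
te_E = (3 + 4·7 + 11)/6 = 42/6 = 7
te_F = (10 + 4·14 + 18)/6 = 84/6 = 14
te_G = (13 + 4·14 + 15)/6 = 84/6 = 14
te_H = (9 + 4·14 + 25)/6 = 90/6 = 15
te_I = (3 + 4·4 + 5)/6 = 24/6 = 4
te_J = (5 + 4·9 + 19)/6 = 60/6 = 10

Forward pass:
ES_A = 0; EF_A = 11
ES_B = 0; EF_B = 7
ES_C = 7; EF_C = 7+8 = 15
ES_D = max(EF_A=11, EF_B=7) = 11; EF_D = 11+15 = 26
ES_E = max(EF_A=11, EF_B=7) = 11; EF_E = 11+7 = 18
ES_F = 11; EF_F = 11+14 = 25
ES_G = max(EF_A=11, EF_B=7) = 11; EF_G = 11+14 = 25
ES_H = max(EF_A=11, EF_B=7) = 11; EF_H = 11+15 = 26
ES_I = max(EF_C=15, EF_F=25) = 25; EF_I = 25+4 = 29
ES_J = max(EF_B=7, EF_D=26, EF_E=18, EF_G=25, EF_H=26, EF_I=29) = 29; EF_J = 29+10 = 39
Expected project duration μ = 39 hours. Critical path: A → F → I → J.

39 hours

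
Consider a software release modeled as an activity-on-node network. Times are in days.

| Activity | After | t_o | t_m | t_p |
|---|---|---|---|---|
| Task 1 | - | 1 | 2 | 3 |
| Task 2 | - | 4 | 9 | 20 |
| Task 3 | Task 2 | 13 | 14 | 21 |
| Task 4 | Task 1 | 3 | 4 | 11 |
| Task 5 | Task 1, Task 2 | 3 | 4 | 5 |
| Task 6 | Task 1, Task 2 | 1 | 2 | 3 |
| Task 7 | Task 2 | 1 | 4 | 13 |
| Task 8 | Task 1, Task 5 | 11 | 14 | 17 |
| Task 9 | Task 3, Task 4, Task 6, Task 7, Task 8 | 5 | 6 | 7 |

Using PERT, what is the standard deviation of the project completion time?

te_Task 1 = (1 + 4·2 + 3)/6 = 12/6 = 2; σ²_Task 1 = ((3−1)/6)² = 0.111
te_Task 2 = (4 + 4·9 + 20)/6 = 60/6 = 10; σ²_Task 2 = ((20−4)/6)² = 7.111
te_Task 3 = (13 + 4·14 + 21)/6 = 90/6 = 15; σ²_Task 3 = ((21−13)/6)² = 1.778
te_Task 4 = (3 + 4·4 + 11)/6 = 30/6 = 5; σ²_Task 4 = ((11−3)/6)² = 1.778
te_Task 5 = (3 + 4·4 + 5)/6 = 24/6 = 4; σ²_Task 5 = ((5−3)/6)² = 0.111
te_Task 6 = (1 + 4·2 + 3)/6 = 12/6 = 2; σ²_Task 6 = ((3−1)/6)² = 0.111
te_Task 7 = (1 + 4·4 + 13)/6 = 30/6 = 5; σ²_Task 7 = ((13−1)/6)² = 4.000
te_Task 8 = (11 + 4·14 + 17)/6 = 84/6 = 14; σ²_Task 8 = ((17−11)/6)² = 1.000
te_Task 9 = (5 + 4·6 + 7)/6 = 36/6 = 6; σ²_Task 9 = ((7−5)/6)² = 0.111

Forward pass:
ES_Task 1 = 0; EF_Task 1 = 2
ES_Task 2 = 0; EF_Task 2 = 10
ES_Task 3 = 10; EF_Task 3 = 10+15 = 25
ES_Task 4 = 2; EF_Task 4 = 2+5 = 7
ES_Task 5 = max(EF_Task 1=2, EF_Task 2=10) = 10; EF_Task 5 = 10+4 = 14
ES_Task 6 = max(EF_Task 1=2, EF_Task 2=10) = 10; EF_Task 6 = 10+2 = 12
ES_Task 7 = 10; EF_Task 7 = 10+5 = 15
ES_Task 8 = max(EF_Task 1=2, EF_Task 5=14) = 14; EF_Task 8 = 14+14 = 28
ES_Task 9 = max(EF_Task 3=25, EF_Task 4=7, EF_Task 6=12, EF_Task 7=15, EF_Task 8=28) = 28; EF_Task 9 = 28+6 = 34
Expected project duration μ = 34 days. Critical path: Task 2 → Task 5 → Task 8 → Task 9.

Variance along critical path = 7.111 + 0.111 + 1.000 + 0.111 = 8.333
σ = √8.333 = 2.887 days

2.89 days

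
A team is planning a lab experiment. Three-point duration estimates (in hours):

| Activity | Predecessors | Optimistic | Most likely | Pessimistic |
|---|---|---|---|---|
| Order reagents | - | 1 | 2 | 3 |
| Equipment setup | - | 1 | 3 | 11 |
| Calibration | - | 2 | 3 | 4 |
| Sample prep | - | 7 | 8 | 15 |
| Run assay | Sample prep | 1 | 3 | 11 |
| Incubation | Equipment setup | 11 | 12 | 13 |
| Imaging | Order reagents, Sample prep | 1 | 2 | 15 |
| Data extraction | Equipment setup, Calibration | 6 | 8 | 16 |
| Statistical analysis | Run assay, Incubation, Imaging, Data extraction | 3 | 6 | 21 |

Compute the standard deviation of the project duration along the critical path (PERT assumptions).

3.45 hours

te_Order reagents = (1 + 4·2 + 3)/6 = 12/6 = 2; σ²_Order reagents = ((3−1)/6)² = 0.111
te_Equipment setup = (1 + 4·3 + 11)/6 = 24/6 = 4; σ²_Equipment setup = ((11−1)/6)² = 2.778
te_Calibration = (2 + 4·3 + 4)/6 = 18/6 = 3; σ²_Calibration = ((4−2)/6)² = 0.111
te_Sample prep = (7 + 4·8 + 15)/6 = 54/6 = 9; σ²_Sample prep = ((15−7)/6)² = 1.778
te_Run assay = (1 + 4·3 + 11)/6 = 24/6 = 4; σ²_Run assay = ((11−1)/6)² = 2.778
te_Incubation = (11 + 4·12 + 13)/6 = 72/6 = 12; σ²_Incubation = ((13−11)/6)² = 0.111
te_Imaging = (1 + 4·2 + 15)/6 = 24/6 = 4; σ²_Imaging = ((15−1)/6)² = 5.444
te_Data extraction = (6 + 4·8 + 16)/6 = 54/6 = 9; σ²_Data extraction = ((16−6)/6)² = 2.778
te_Statistical analysis = (3 + 4·6 + 21)/6 = 48/6 = 8; σ²_Statistical analysis = ((21−3)/6)² = 9.000

Forward pass:
ES_Order reagents = 0; EF_Order reagents = 2
ES_Equipment setup = 0; EF_Equipment setup = 4
ES_Calibration = 0; EF_Calibration = 3
ES_Sample prep = 0; EF_Sample prep = 9
ES_Run assay = 9; EF_Run assay = 9+4 = 13
ES_Incubation = 4; EF_Incubation = 4+12 = 16
ES_Imaging = max(EF_Order reagents=2, EF_Sample prep=9) = 9; EF_Imaging = 9+4 = 13
ES_Data extraction = max(EF_Equipment setup=4, EF_Calibration=3) = 4; EF_Data extraction = 4+9 = 13
ES_Statistical analysis = max(EF_Run assay=13, EF_Incubation=16, EF_Imaging=13, EF_Data extraction=13) = 16; EF_Statistical analysis = 16+8 = 24
Expected project duration μ = 24 hours. Critical path: Equipment setup → Incubation → Statistical analysis.

Variance along critical path = 2.778 + 0.111 + 9.000 = 11.889
σ = √11.889 = 3.448 hours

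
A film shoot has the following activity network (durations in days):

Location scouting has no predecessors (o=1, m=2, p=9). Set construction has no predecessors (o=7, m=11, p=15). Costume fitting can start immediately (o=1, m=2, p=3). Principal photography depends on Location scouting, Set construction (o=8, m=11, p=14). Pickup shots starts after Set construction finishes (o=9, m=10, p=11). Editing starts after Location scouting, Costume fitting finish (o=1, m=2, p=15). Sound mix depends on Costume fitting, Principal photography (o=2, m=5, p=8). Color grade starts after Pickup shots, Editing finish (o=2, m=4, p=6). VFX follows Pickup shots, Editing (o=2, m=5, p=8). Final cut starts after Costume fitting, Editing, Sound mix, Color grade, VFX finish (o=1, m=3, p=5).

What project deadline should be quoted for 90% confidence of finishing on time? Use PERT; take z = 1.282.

32.6 days

te_Location scouting = (1 + 4·2 + 9)/6 = 18/6 = 3; σ²_Location scouting = ((9−1)/6)² = 1.778
te_Set construction = (7 + 4·11 + 15)/6 = 66/6 = 11; σ²_Set construction = ((15−7)/6)² = 1.778
te_Costume fitting = (1 + 4·2 + 3)/6 = 12/6 = 2; σ²_Costume fitting = ((3−1)/6)² = 0.111
te_Principal photography = (8 + 4·11 + 14)/6 = 66/6 = 11; σ²_Principal photography = ((14−8)/6)² = 1.000
te_Pickup shots = (9 + 4·10 + 11)/6 = 60/6 = 10; σ²_Pickup shots = ((11−9)/6)² = 0.111
te_Editing = (1 + 4·2 + 15)/6 = 24/6 = 4; σ²_Editing = ((15−1)/6)² = 5.444
te_Sound mix = (2 + 4·5 + 8)/6 = 30/6 = 5; σ²_Sound mix = ((8−2)/6)² = 1.000
te_Color grade = (2 + 4·4 + 6)/6 = 24/6 = 4; σ²_Color grade = ((6−2)/6)² = 0.444
te_VFX = (2 + 4·5 + 8)/6 = 30/6 = 5; σ²_VFX = ((8−2)/6)² = 1.000
te_Final cut = (1 + 4·3 + 5)/6 = 18/6 = 3; σ²_Final cut = ((5−1)/6)² = 0.444

Forward pass:
ES_Location scouting = 0; EF_Location scouting = 3
ES_Set construction = 0; EF_Set construction = 11
ES_Costume fitting = 0; EF_Costume fitting = 2
ES_Principal photography = max(EF_Location scouting=3, EF_Set construction=11) = 11; EF_Principal photography = 11+11 = 22
ES_Pickup shots = 11; EF_Pickup shots = 11+10 = 21
ES_Editing = max(EF_Location scouting=3, EF_Costume fitting=2) = 3; EF_Editing = 3+4 = 7
ES_Sound mix = max(EF_Costume fitting=2, EF_Principal photography=22) = 22; EF_Sound mix = 22+5 = 27
ES_Color grade = max(EF_Pickup shots=21, EF_Editing=7) = 21; EF_Color grade = 21+4 = 25
ES_VFX = max(EF_Pickup shots=21, EF_Editing=7) = 21; EF_VFX = 21+5 = 26
ES_Final cut = max(EF_Costume fitting=2, EF_Editing=7, EF_Sound mix=27, EF_Color grade=25, EF_VFX=26) = 27; EF_Final cut = 27+3 = 30
Expected project duration μ = 30 days. Critical path: Set construction → Principal photography → Sound mix → Final cut.

Variance along critical path = 1.778 + 1.000 + 1.000 + 0.444 = 4.222; σ = 2.055 days.
D = μ + z·σ = 30 + 1.282·2.055 = 32.6 days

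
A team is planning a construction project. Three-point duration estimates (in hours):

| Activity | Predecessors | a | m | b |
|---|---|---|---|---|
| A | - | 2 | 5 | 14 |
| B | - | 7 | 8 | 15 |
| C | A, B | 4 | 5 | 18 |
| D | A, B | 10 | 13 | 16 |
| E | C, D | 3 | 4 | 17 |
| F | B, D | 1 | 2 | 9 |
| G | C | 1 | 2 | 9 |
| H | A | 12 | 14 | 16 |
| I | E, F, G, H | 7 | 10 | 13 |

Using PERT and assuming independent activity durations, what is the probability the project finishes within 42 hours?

te_A = (2 + 4·5 + 14)/6 = 36/6 = 6; σ²_A = ((14−2)/6)² = 4.000
te_B = (7 + 4·8 + 15)/6 = 54/6 = 9; σ²_B = ((15−7)/6)² = 1.778
te_C = (4 + 4·5 + 18)/6 = 42/6 = 7; σ²_C = ((18−4)/6)² = 5.444
te_D = (10 + 4·13 + 16)/6 = 78/6 = 13; σ²_D = ((16−10)/6)² = 1.000
te_E = (3 + 4·4 + 17)/6 = 36/6 = 6; σ²_E = ((17−3)/6)² = 5.444
te_F = (1 + 4·2 + 9)/6 = 18/6 = 3; σ²_F = ((9−1)/6)² = 1.778
te_G = (1 + 4·2 + 9)/6 = 18/6 = 3; σ²_G = ((9−1)/6)² = 1.778
te_H = (12 + 4·14 + 16)/6 = 84/6 = 14; σ²_H = ((16−12)/6)² = 0.444
te_I = (7 + 4·10 + 13)/6 = 60/6 = 10; σ²_I = ((13−7)/6)² = 1.000

Forward pass:
ES_A = 0; EF_A = 6
ES_B = 0; EF_B = 9
ES_C = max(EF_A=6, EF_B=9) = 9; EF_C = 9+7 = 16
ES_D = max(EF_A=6, EF_B=9) = 9; EF_D = 9+13 = 22
ES_E = max(EF_C=16, EF_D=22) = 22; EF_E = 22+6 = 28
ES_F = max(EF_B=9, EF_D=22) = 22; EF_F = 22+3 = 25
ES_G = 16; EF_G = 16+3 = 19
ES_H = 6; EF_H = 6+14 = 20
ES_I = max(EF_E=28, EF_F=25, EF_G=19, EF_H=20) = 28; EF_I = 28+10 = 38
Expected project duration μ = 38 hours. Critical path: B → D → E → I.

Variance along critical path = 1.778 + 1.000 + 5.444 + 1.000 = 9.222; σ = √9.222 = 3.037 hours.
Z = (42 − 38) / 3.037 = 1.317
P(T ≤ 42) = Φ(1.317) ≈ 0.906

0.906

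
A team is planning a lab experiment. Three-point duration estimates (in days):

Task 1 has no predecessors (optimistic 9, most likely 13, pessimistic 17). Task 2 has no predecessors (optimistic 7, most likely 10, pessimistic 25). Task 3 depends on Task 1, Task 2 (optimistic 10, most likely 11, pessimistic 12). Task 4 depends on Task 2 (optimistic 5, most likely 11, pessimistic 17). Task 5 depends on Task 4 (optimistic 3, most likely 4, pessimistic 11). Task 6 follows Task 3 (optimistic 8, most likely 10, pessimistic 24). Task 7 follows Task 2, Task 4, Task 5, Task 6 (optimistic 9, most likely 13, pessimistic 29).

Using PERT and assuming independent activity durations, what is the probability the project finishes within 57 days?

te_Task 1 = (9 + 4·13 + 17)/6 = 78/6 = 13; σ²_Task 1 = ((17−9)/6)² = 1.778
te_Task 2 = (7 + 4·10 + 25)/6 = 72/6 = 12; σ²_Task 2 = ((25−7)/6)² = 9.000
te_Task 3 = (10 + 4·11 + 12)/6 = 66/6 = 11; σ²_Task 3 = ((12−10)/6)² = 0.111
te_Task 4 = (5 + 4·11 + 17)/6 = 66/6 = 11; σ²_Task 4 = ((17−5)/6)² = 4.000
te_Task 5 = (3 + 4·4 + 11)/6 = 30/6 = 5; σ²_Task 5 = ((11−3)/6)² = 1.778
te_Task 6 = (8 + 4·10 + 24)/6 = 72/6 = 12; σ²_Task 6 = ((24−8)/6)² = 7.111
te_Task 7 = (9 + 4·13 + 29)/6 = 90/6 = 15; σ²_Task 7 = ((29−9)/6)² = 11.111

Forward pass:
ES_Task 1 = 0; EF_Task 1 = 13
ES_Task 2 = 0; EF_Task 2 = 12
ES_Task 3 = max(EF_Task 1=13, EF_Task 2=12) = 13; EF_Task 3 = 13+11 = 24
ES_Task 4 = 12; EF_Task 4 = 12+11 = 23
ES_Task 5 = 23; EF_Task 5 = 23+5 = 28
ES_Task 6 = 24; EF_Task 6 = 24+12 = 36
ES_Task 7 = max(EF_Task 2=12, EF_Task 4=23, EF_Task 5=28, EF_Task 6=36) = 36; EF_Task 7 = 36+15 = 51
Expected project duration μ = 51 days. Critical path: Task 1 → Task 3 → Task 6 → Task 7.

Variance along critical path = 1.778 + 0.111 + 7.111 + 11.111 = 20.111; σ = √20.111 = 4.485 days.
Z = (57 − 51) / 4.485 = 1.338
P(T ≤ 57) = Φ(1.338) ≈ 0.910

0.910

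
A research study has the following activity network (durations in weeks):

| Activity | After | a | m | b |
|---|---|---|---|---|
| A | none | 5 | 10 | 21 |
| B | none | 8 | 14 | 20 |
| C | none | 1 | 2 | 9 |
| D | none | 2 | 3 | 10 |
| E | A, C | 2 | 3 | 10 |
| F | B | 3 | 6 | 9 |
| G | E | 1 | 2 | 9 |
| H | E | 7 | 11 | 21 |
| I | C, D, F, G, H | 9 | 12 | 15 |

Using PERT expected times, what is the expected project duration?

39 weeks

te_A = (5 + 4·10 + 21)/6 = 66/6 = 11
te_B = (8 + 4·14 + 20)/6 = 84/6 = 14
te_C = (1 + 4·2 + 9)/6 = 18/6 = 3
te_D = (2 + 4·3 + 10)/6 = 24/6 = 4
te_E = (2 + 4·3 + 10)/6 = 24/6 = 4
te_F = (3 + 4·6 + 9)/6 = 36/6 = 6
te_G = (1 + 4·2 + 9)/6 = 18/6 = 3
te_H = (7 + 4·11 + 21)/6 = 72/6 = 12
te_I = (9 + 4·12 + 15)/6 = 72/6 = 12

Forward pass:
ES_A = 0; EF_A = 11
ES_B = 0; EF_B = 14
ES_C = 0; EF_C = 3
ES_D = 0; EF_D = 4
ES_E = max(EF_A=11, EF_C=3) = 11; EF_E = 11+4 = 15
ES_F = 14; EF_F = 14+6 = 20
ES_G = 15; EF_G = 15+3 = 18
ES_H = 15; EF_H = 15+12 = 27
ES_I = max(EF_C=3, EF_D=4, EF_F=20, EF_G=18, EF_H=27) = 27; EF_I = 27+12 = 39
Expected project duration μ = 39 weeks. Critical path: A → E → H → I.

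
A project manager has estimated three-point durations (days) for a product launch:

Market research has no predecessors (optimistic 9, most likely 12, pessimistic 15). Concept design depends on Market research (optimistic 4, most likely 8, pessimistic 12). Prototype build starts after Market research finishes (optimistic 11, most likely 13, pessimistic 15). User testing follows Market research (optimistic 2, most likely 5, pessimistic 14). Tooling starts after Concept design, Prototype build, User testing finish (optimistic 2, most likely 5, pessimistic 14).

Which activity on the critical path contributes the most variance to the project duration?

te_Market research = (9 + 4·12 + 15)/6 = 72/6 = 12; σ²_Market research = ((15−9)/6)² = 1.000
te_Concept design = (4 + 4·8 + 12)/6 = 48/6 = 8; σ²_Concept design = ((12−4)/6)² = 1.778
te_Prototype build = (11 + 4·13 + 15)/6 = 78/6 = 13; σ²_Prototype build = ((15−11)/6)² = 0.444
te_User testing = (2 + 4·5 + 14)/6 = 36/6 = 6; σ²_User testing = ((14−2)/6)² = 4.000
te_Tooling = (2 + 4·5 + 14)/6 = 36/6 = 6; σ²_Tooling = ((14−2)/6)² = 4.000

Forward pass:
ES_Market research = 0; EF_Market research = 12
ES_Concept design = 12; EF_Concept design = 12+8 = 20
ES_Prototype build = 12; EF_Prototype build = 12+13 = 25
ES_User testing = 12; EF_User testing = 12+6 = 18
ES_Tooling = max(EF_Concept design=20, EF_Prototype build=25, EF_User testing=18) = 25; EF_Tooling = 25+6 = 31
Expected project duration μ = 31 days. Critical path: Market research → Prototype build → Tooling.

Variances on critical path: σ²_Market research=1.000, σ²_Prototype build=0.444, σ²_Tooling=4.000.
Largest is σ²_Tooling = 4.000.

Tooling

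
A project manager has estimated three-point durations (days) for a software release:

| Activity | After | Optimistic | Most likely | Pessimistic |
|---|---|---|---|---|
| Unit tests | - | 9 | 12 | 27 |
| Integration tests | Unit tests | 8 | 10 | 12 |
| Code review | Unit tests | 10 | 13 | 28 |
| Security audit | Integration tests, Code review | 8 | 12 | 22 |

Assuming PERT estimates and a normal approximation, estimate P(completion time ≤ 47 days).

te_Unit tests = (9 + 4·12 + 27)/6 = 84/6 = 14; σ²_Unit tests = ((27−9)/6)² = 9.000
te_Integration tests = (8 + 4·10 + 12)/6 = 60/6 = 10; σ²_Integration tests = ((12−8)/6)² = 0.444
te_Code review = (10 + 4·13 + 28)/6 = 90/6 = 15; σ²_Code review = ((28−10)/6)² = 9.000
te_Security audit = (8 + 4·12 + 22)/6 = 78/6 = 13; σ²_Security audit = ((22−8)/6)² = 5.444

Forward pass:
ES_Unit tests = 0; EF_Unit tests = 14
ES_Integration tests = 14; EF_Integration tests = 14+10 = 24
ES_Code review = 14; EF_Code review = 14+15 = 29
ES_Security audit = max(EF_Integration tests=24, EF_Code review=29) = 29; EF_Security audit = 29+13 = 42
Expected project duration μ = 42 days. Critical path: Unit tests → Code review → Security audit.

Variance along critical path = 9.000 + 9.000 + 5.444 = 23.444; σ = √23.444 = 4.842 days.
Z = (47 − 42) / 4.842 = 1.033
P(T ≤ 47) = Φ(1.033) ≈ 0.849

0.849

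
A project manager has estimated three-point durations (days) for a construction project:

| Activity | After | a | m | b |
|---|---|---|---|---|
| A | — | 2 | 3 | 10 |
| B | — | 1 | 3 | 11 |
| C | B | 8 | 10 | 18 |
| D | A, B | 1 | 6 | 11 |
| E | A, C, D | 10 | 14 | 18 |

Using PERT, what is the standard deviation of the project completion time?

2.71 days

te_A = (2 + 4·3 + 10)/6 = 24/6 = 4; σ²_A = ((10−2)/6)² = 1.778
te_B = (1 + 4·3 + 11)/6 = 24/6 = 4; σ²_B = ((11−1)/6)² = 2.778
te_C = (8 + 4·10 + 18)/6 = 66/6 = 11; σ²_C = ((18−8)/6)² = 2.778
te_D = (1 + 4·6 + 11)/6 = 36/6 = 6; σ²_D = ((11−1)/6)² = 2.778
te_E = (10 + 4·14 + 18)/6 = 84/6 = 14; σ²_E = ((18−10)/6)² = 1.778

Forward pass:
ES_A = 0; EF_A = 4
ES_B = 0; EF_B = 4
ES_C = 4; EF_C = 4+11 = 15
ES_D = max(EF_A=4, EF_B=4) = 4; EF_D = 4+6 = 10
ES_E = max(EF_A=4, EF_C=15, EF_D=10) = 15; EF_E = 15+14 = 29
Expected project duration μ = 29 days. Critical path: B → C → E.

Variance along critical path = 2.778 + 2.778 + 1.778 = 7.333
σ = √7.333 = 2.708 days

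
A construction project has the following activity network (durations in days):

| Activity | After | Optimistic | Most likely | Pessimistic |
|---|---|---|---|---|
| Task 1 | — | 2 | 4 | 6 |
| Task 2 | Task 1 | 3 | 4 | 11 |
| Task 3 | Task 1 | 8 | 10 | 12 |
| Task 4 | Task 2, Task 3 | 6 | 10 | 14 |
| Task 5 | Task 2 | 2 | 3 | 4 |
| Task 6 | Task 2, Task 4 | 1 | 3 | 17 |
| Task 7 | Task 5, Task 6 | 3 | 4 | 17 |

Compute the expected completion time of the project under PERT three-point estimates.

35 days

te_Task 1 = (2 + 4·4 + 6)/6 = 24/6 = 4
te_Task 2 = (3 + 4·4 + 11)/6 = 30/6 = 5
te_Task 3 = (8 + 4·10 + 12)/6 = 60/6 = 10
te_Task 4 = (6 + 4·10 + 14)/6 = 60/6 = 10
te_Task 5 = (2 + 4·3 + 4)/6 = 18/6 = 3
te_Task 6 = (1 + 4·3 + 17)/6 = 30/6 = 5
te_Task 7 = (3 + 4·4 + 17)/6 = 36/6 = 6

Forward pass:
ES_Task 1 = 0; EF_Task 1 = 4
ES_Task 2 = 4; EF_Task 2 = 4+5 = 9
ES_Task 3 = 4; EF_Task 3 = 4+10 = 14
ES_Task 4 = max(EF_Task 2=9, EF_Task 3=14) = 14; EF_Task 4 = 14+10 = 24
ES_Task 5 = 9; EF_Task 5 = 9+3 = 12
ES_Task 6 = max(EF_Task 2=9, EF_Task 4=24) = 24; EF_Task 6 = 24+5 = 29
ES_Task 7 = max(EF_Task 5=12, EF_Task 6=29) = 29; EF_Task 7 = 29+6 = 35
Expected project duration μ = 35 days. Critical path: Task 1 → Task 3 → Task 4 → Task 6 → Task 7.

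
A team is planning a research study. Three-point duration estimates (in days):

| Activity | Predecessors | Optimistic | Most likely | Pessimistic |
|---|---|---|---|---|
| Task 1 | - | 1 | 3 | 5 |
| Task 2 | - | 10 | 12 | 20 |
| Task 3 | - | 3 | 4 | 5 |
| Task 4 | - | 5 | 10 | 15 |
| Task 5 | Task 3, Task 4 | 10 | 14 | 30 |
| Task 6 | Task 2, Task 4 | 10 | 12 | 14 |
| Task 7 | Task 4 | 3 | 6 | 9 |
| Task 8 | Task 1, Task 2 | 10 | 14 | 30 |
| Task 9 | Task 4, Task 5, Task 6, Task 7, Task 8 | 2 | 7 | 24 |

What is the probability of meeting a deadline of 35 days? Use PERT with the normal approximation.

0.283

te_Task 1 = (1 + 4·3 + 5)/6 = 18/6 = 3; σ²_Task 1 = ((5−1)/6)² = 0.444
te_Task 2 = (10 + 4·12 + 20)/6 = 78/6 = 13; σ²_Task 2 = ((20−10)/6)² = 2.778
te_Task 3 = (3 + 4·4 + 5)/6 = 24/6 = 4; σ²_Task 3 = ((5−3)/6)² = 0.111
te_Task 4 = (5 + 4·10 + 15)/6 = 60/6 = 10; σ²_Task 4 = ((15−5)/6)² = 2.778
te_Task 5 = (10 + 4·14 + 30)/6 = 96/6 = 16; σ²_Task 5 = ((30−10)/6)² = 11.111
te_Task 6 = (10 + 4·12 + 14)/6 = 72/6 = 12; σ²_Task 6 = ((14−10)/6)² = 0.444
te_Task 7 = (3 + 4·6 + 9)/6 = 36/6 = 6; σ²_Task 7 = ((9−3)/6)² = 1.000
te_Task 8 = (10 + 4·14 + 30)/6 = 96/6 = 16; σ²_Task 8 = ((30−10)/6)² = 11.111
te_Task 9 = (2 + 4·7 + 24)/6 = 54/6 = 9; σ²_Task 9 = ((24−2)/6)² = 13.444

Forward pass:
ES_Task 1 = 0; EF_Task 1 = 3
ES_Task 2 = 0; EF_Task 2 = 13
ES_Task 3 = 0; EF_Task 3 = 4
ES_Task 4 = 0; EF_Task 4 = 10
ES_Task 5 = max(EF_Task 3=4, EF_Task 4=10) = 10; EF_Task 5 = 10+16 = 26
ES_Task 6 = max(EF_Task 2=13, EF_Task 4=10) = 13; EF_Task 6 = 13+12 = 25
ES_Task 7 = 10; EF_Task 7 = 10+6 = 16
ES_Task 8 = max(EF_Task 1=3, EF_Task 2=13) = 13; EF_Task 8 = 13+16 = 29
ES_Task 9 = max(EF_Task 4=10, EF_Task 5=26, EF_Task 6=25, EF_Task 7=16, EF_Task 8=29) = 29; EF_Task 9 = 29+9 = 38
Expected project duration μ = 38 days. Critical path: Task 2 → Task 8 → Task 9.

Variance along critical path = 2.778 + 11.111 + 13.444 = 27.333; σ = √27.333 = 5.228 days.
Z = (35 − 38) / 5.228 = -0.574
P(T ≤ 35) = Φ(-0.574) ≈ 0.283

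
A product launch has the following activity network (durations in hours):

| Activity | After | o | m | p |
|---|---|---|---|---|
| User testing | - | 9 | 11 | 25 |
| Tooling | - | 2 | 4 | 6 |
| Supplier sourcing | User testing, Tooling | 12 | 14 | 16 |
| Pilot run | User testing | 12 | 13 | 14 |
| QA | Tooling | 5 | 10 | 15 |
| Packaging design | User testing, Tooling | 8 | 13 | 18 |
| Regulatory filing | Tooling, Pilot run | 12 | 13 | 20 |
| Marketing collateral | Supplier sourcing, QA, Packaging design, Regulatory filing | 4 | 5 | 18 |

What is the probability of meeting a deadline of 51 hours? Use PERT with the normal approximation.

te_User testing = (9 + 4·11 + 25)/6 = 78/6 = 13; σ²_User testing = ((25−9)/6)² = 7.111
te_Tooling = (2 + 4·4 + 6)/6 = 24/6 = 4; σ²_Tooling = ((6−2)/6)² = 0.444
te_Supplier sourcing = (12 + 4·14 + 16)/6 = 84/6 = 14; σ²_Supplier sourcing = ((16−12)/6)² = 0.444
te_Pilot run = (12 + 4·13 + 14)/6 = 78/6 = 13; σ²_Pilot run = ((14−12)/6)² = 0.111
te_QA = (5 + 4·10 + 15)/6 = 60/6 = 10; σ²_QA = ((15−5)/6)² = 2.778
te_Packaging design = (8 + 4·13 + 18)/6 = 78/6 = 13; σ²_Packaging design = ((18−8)/6)² = 2.778
te_Regulatory filing = (12 + 4·13 + 20)/6 = 84/6 = 14; σ²_Regulatory filing = ((20−12)/6)² = 1.778
te_Marketing collateral = (4 + 4·5 + 18)/6 = 42/6 = 7; σ²_Marketing collateral = ((18−4)/6)² = 5.444

Forward pass:
ES_User testing = 0; EF_User testing = 13
ES_Tooling = 0; EF_Tooling = 4
ES_Supplier sourcing = max(EF_User testing=13, EF_Tooling=4) = 13; EF_Supplier sourcing = 13+14 = 27
ES_Pilot run = 13; EF_Pilot run = 13+13 = 26
ES_QA = 4; EF_QA = 4+10 = 14
ES_Packaging design = max(EF_User testing=13, EF_Tooling=4) = 13; EF_Packaging design = 13+13 = 26
ES_Regulatory filing = max(EF_Tooling=4, EF_Pilot run=26) = 26; EF_Regulatory filing = 26+14 = 40
ES_Marketing collateral = max(EF_Supplier sourcing=27, EF_QA=14, EF_Packaging design=26, EF_Regulatory filing=40) = 40; EF_Marketing collateral = 40+7 = 47
Expected project duration μ = 47 hours. Critical path: User testing → Pilot run → Regulatory filing → Marketing collateral.

Variance along critical path = 7.111 + 0.111 + 1.778 + 5.444 = 14.444; σ = √14.444 = 3.801 hours.
Z = (51 − 47) / 3.801 = 1.052
P(T ≤ 51) = Φ(1.052) ≈ 0.854

0.854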